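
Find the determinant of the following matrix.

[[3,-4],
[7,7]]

det = 3·7 − (-4)·7 = 21 − (-28) = 49

49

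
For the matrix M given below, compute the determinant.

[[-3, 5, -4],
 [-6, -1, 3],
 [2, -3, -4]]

Expand along row 1:
  + (-3) · |-1 3; -3 -4| = (-3)·(4 − (-9)) = -39
  − 5 · |-6 3; 2 -4| = −5·(24 − 6) = -90
  + (-4) · |-6 -1; 2 -3| = (-4)·(18 − (-2)) = -80
Sum: (-39) + (-90) + (-80) = -209

|M| = -209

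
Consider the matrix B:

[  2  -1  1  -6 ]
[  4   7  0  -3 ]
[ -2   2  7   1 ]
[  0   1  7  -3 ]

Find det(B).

Expand along row 2 (it has 1 zero):
  − (4) · M_21   where M_21 = det([-1 1 -6; 2 7 1; 1 7 -3]) = -7
  + (7) · M_22   where M_22 = det([2 1 -6; -2 7 1; 0 7 -3]) = 22
  + (-3) · M_24   where M_24 = det([2 -1 1; -2 2 7; 0 1 7]) = -2
det = (-1)·(4)·(-7) + (+1)·(7)·(22) + (+1)·(-3)·(-2) = 188

The determinant is 188.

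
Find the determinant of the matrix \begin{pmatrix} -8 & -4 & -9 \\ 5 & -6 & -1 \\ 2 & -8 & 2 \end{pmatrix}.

460

Expand along column 1:
  + (-8) · |-6 -1; -8 2| = (-8)·(-12 − 8) = 160
  − 5 · |-4 -9; -8 2| = −5·(-8 − 72) = 400
  + 2 · |-4 -9; -6 -1| = 2·(4 − 54) = -100
Sum: (160) + (400) + (-100) = 460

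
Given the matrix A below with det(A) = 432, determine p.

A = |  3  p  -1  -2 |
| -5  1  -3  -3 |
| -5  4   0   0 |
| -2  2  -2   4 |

p = 1

Expanding along the column containing p, det(A) is linear in p: det(A) = (90)·p + (342).
Set (90)·p + (342) = 432  ⇒  (90)·p = 90  ⇒  p = 1.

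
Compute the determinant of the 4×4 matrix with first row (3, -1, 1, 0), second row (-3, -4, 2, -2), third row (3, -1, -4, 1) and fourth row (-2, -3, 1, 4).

402

Expand along row 1 (it has 1 zero):
  + (3) · M_11   where M_11 = det([-4 2 -2; -1 -4 1; -3 1 4]) = 96
  − (-1) · M_12   where M_12 = det([-3 2 -2; 3 -4 1; -2 1 4]) = 33
  + (1) · M_13   where M_13 = det([-3 -4 -2; 3 -1 1; -2 -3 4]) = 81
det = (+1)·(3)·(96) + (-1)·(-1)·(33) + (+1)·(1)·(81) = 402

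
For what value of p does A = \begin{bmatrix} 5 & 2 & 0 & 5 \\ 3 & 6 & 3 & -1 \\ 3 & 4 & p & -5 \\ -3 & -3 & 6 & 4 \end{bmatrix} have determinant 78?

p = -5

Expanding along the column containing p, det(A) is linear in p: det(A) = (132)·p + (738).
Set (132)·p + (738) = 78  ⇒  (132)·p = -660  ⇒  p = -5.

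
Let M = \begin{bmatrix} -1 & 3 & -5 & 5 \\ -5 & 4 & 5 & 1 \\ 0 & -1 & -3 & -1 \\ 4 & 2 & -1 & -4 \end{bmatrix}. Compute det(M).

Expand along row 3 (it has 1 zero):
  − (-1) · M_32   where M_32 = det([-1 -5 5; -5 5 1; 4 -1 -4]) = 24
  + (-3) · M_33   where M_33 = det([-1 3 5; -5 4 1; 4 2 -4]) = -160
  − (-1) · M_34   where M_34 = det([-1 3 -5; -5 4 5; 4 2 -1]) = 189
det = (-1)·(-1)·(24) + (+1)·(-3)·(-160) + (-1)·(-1)·(189) = 693

det(M) = 693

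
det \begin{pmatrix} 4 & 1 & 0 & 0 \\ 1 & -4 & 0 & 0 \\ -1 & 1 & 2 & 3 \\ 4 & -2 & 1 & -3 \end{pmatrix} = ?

The matrix is block lower-triangular with a 2×2 block and a 2×2 block on the diagonal, so its determinant equals the product of the determinants of the diagonal blocks.
det of the 2×2 block = -17
det of the 2×2 block = -9
det = (-17)·(-9) = 153

153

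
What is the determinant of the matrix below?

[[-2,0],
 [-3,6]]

-12

det = (-2)·6 − 0·(-3) = -12 − 0 = -12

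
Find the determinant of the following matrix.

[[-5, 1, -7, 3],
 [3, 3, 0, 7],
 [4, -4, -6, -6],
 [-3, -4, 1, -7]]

The determinant is 662.

Expand along row 2 (it has 1 zero):
  − (3) · M_21   where M_21 = det([1 -7 3; -4 -6 -6; -4 1 -7]) = -8
  + (3) · M_22   where M_22 = det([-5 -7 3; 4 -6 -6; -3 1 -7]) = -604
  + (7) · M_24   where M_24 = det([-5 1 -7; 4 -4 -6; -3 -4 1]) = 350
det = (-1)·(3)·(-8) + (+1)·(3)·(-604) + (+1)·(7)·(350) = 662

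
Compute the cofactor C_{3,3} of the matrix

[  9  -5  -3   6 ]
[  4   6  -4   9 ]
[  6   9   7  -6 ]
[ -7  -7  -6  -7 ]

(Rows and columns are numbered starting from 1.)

Delete row 3 and column 3; the remaining 3×3 submatrix is [9 -5 6; 4 6 9; -7 -7 -7].
Its determinant is 448.
The cofactor carries sign (−1)^(3+3) = +1, so C_{3,3} = +(448) = 448.

448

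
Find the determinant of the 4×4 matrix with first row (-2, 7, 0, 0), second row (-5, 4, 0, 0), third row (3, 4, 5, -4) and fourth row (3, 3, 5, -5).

-135

The matrix is block lower-triangular with a 2×2 block and a 2×2 block on the diagonal, so its determinant equals the product of the determinants of the diagonal blocks.
det of the 2×2 block = 27
det of the 2×2 block = -5
det = (27)·(-5) = -135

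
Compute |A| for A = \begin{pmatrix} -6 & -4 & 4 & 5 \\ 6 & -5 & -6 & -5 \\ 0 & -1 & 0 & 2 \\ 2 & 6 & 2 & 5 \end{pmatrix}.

|A| = -168

Expand along row 3 (it has 2 zeros):
  − (-1) · M_32   where M_32 = det([-6 4 5; 6 -6 -5; 2 2 5]) = 80
  − (2) · M_34   where M_34 = det([-6 -4 4; 6 -5 -6; 2 6 2]) = 124
det = (-1)·(-1)·(80) + (-1)·(2)·(124) = -168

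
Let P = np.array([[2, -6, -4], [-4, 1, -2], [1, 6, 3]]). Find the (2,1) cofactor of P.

Delete row 2 and column 1; the remaining 2×2 submatrix is [-6 -4; 6 3].
Its determinant is (-6)·3 − (-4)·6 = 6.
The cofactor carries sign (−1)^(2+1) = −1, so C_{2,1} = −(6) = -6.

The cofactor is -6.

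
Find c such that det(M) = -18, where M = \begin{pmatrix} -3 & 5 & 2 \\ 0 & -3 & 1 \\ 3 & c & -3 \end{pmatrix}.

-8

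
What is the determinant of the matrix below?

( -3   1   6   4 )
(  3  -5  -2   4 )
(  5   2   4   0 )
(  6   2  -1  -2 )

Expand along row 3 (it has 1 zero):
  + (5) · M_31   where M_31 = det([1 6 4; -5 -2 4; 2 -1 -2]) = 32
  − (2) · M_32   where M_32 = det([-3 6 4; 3 -2 4; 6 -1 -2]) = 192
  + (4) · M_33   where M_33 = det([-3 1 4; 3 -5 4; 6 2 -2]) = 168
det = (+1)·(5)·(32) + (-1)·(2)·(192) + (+1)·(4)·(168) = 448

448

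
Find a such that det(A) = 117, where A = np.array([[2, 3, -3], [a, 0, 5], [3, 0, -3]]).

Expanding along the row containing a, det(A) is linear in a: det(A) = (9)·a + (45).
Set (9)·a + (45) = 117  ⇒  (9)·a = 72  ⇒  a = 8.

8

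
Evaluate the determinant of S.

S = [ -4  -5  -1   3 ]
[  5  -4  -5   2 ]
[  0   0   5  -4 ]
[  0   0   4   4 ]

1476

S is block upper-triangular with a 2×2 block and a 2×2 block on the diagonal, so its determinant equals the product of the determinants of the diagonal blocks.
det of the 2×2 block = 41
det of the 2×2 block = 36
det = (41)·(36) = 1476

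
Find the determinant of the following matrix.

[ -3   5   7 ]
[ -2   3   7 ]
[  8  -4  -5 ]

79

Expand along row 1:
  + (-3) · |3 7; -4 -5| = (-3)·(-15 − (-28)) = -39
  − 5 · |-2 7; 8 -5| = −5·(10 − 56) = 230
  + 7 · |-2 3; 8 -4| = 7·(8 − 24) = -112
Sum: (-39) + (230) + (-112) = 79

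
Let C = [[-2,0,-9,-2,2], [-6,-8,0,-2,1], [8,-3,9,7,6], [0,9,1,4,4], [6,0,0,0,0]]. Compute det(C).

-8250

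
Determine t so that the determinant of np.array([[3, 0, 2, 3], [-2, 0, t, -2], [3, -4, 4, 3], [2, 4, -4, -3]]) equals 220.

t = -5

Expanding along the column containing t, det(A) is linear in t: det(A) = (-60)·t + (-80).
Set (-60)·t + (-80) = 220  ⇒  (-60)·t = 300  ⇒  t = -5.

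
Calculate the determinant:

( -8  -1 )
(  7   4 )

det = (-8)·4 − (-1)·7 = -32 − (-7) = -25

The determinant is -25.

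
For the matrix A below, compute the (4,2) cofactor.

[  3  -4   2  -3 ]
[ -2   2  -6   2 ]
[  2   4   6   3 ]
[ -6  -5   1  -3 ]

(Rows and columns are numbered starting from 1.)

Delete row 4 and column 2; the remaining 3×3 submatrix is [3 2 -3; -2 -6 2; 2 6 3].
Its determinant is -70.
The cofactor carries sign (−1)^(4+2) = +1, so C_{4,2} = +(-70) = -70.

-70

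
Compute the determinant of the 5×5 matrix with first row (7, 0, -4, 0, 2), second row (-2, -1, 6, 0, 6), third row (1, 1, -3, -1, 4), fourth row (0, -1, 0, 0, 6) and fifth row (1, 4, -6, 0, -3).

The determinant is 726.

Expand along column 4 (it has 4 zeros):
  − (-1) · M_34   where M_34 = det([7 0 -4 2; -2 -1 6 6; 0 -1 0 6; 1 4 -6 -3]) = 726
det = (-1)·(-1)·(726) = 726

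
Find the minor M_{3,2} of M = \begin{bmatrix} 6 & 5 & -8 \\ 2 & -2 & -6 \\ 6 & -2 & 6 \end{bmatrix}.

Delete row 3 and column 2; the remaining 2×2 submatrix is [6 -8; 2 -6].
Its determinant is 6·(-6) − (-8)·2 = -20.

The minor is -20.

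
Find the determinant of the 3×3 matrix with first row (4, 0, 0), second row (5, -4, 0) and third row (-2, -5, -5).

The matrix is lower triangular, so the determinant is the product of the diagonal entries:
det = (4) · (-4) · (-5) = 80

80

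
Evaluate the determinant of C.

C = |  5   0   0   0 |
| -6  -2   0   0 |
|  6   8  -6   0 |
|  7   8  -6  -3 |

C is lower triangular, so det(C) is the product of the diagonal entries:
det = (5) · (-2) · (-6) · (-3) = -180

-180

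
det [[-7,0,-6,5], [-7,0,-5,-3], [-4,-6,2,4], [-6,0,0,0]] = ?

-1548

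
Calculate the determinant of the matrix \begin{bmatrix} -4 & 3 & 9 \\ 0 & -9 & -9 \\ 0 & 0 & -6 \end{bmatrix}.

The matrix is upper triangular, so the determinant is the product of the diagonal entries:
det = (-4) · (-9) · (-6) = -216

-216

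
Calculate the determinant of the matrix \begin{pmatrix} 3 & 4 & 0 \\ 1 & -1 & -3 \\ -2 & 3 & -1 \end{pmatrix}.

58

Expand along column 3:
  − (-3) · |3 4; -2 3| = −(-3)·(9 − (-8)) = 51
  + (-1) · |3 4; 1 -1| = (-1)·(-3 − 4) = 7
Sum: (51) + (7) = 58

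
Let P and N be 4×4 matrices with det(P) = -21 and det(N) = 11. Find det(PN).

det(PN) = det(P)·det(N) = (-21)·(11) = -231

|PN| = -231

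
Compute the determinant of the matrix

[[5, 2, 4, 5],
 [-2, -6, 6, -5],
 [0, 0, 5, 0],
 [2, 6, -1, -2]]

910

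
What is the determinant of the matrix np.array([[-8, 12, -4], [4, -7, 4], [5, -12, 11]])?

Expand along column 1:
  + (-8) · |-7 4; -12 11| = (-8)·(-77 − (-48)) = 232
  − 4 · |12 -4; -12 11| = −4·(132 − 48) = -336
  + 5 · |12 -4; -7 4| = 5·(48 − 28) = 100
Sum: (232) + (-336) + (100) = -4

The determinant is -4.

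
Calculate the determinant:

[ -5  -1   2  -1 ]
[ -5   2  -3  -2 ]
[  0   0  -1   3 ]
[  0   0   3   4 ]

The matrix is block upper-triangular with a 2×2 block and a 2×2 block on the diagonal, so its determinant equals the product of the determinants of the diagonal blocks.
det of the 2×2 block = -15
det of the 2×2 block = -13
det = (-15)·(-13) = 195

195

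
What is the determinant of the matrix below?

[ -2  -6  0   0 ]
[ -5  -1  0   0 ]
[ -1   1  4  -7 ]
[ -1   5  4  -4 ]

-336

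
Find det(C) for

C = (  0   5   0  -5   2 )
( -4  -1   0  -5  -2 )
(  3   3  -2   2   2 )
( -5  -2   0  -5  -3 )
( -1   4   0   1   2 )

Expand along column 3 (it has 4 zeros):
  + (-2) · M_33   where M_33 = det([0 5 -5 2; -4 -1 -5 -2; -5 -2 -5 -3; -1 4 1 2]) = 34
det = (+1)·(-2)·(34) = -68

det(C) = -68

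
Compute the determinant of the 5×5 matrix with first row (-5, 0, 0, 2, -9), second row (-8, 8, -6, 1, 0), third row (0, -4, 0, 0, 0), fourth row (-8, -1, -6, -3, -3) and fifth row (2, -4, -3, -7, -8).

The determinant is 7188.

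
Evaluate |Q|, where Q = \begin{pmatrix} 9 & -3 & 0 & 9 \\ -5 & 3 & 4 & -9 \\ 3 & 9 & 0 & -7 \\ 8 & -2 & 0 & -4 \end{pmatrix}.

Expand along column 3 (it has 3 zeros):
  − (4) · M_23   where M_23 = det([9 -3 9; 3 9 -7; 8 -2 -4]) = -1020
det = (-1)·(4)·(-1020) = 4080

4080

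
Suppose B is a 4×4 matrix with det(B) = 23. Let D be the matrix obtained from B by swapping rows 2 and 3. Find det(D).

The determinant is -23.

Swapping two rows multiplies the determinant by −1.
det(D) = (-1)·(23) = -23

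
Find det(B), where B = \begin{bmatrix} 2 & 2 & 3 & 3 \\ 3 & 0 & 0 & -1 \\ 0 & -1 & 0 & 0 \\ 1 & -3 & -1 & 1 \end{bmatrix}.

The determinant is -23.

Expand along row 3 (it has 3 zeros):
  − (-1) · M_32   where M_32 = det([2 3 3; 3 0 -1; 1 -1 1]) = -23
det = (-1)·(-1)·(-23) = -23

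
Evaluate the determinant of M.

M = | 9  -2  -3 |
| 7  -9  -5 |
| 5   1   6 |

-463

Expand along column 1:
  + 9 · |-9 -5; 1 6| = 9·(-54 − (-5)) = -441
  − 7 · |-2 -3; 1 6| = −7·(-12 − (-3)) = 63
  + 5 · |-2 -3; -9 -5| = 5·(10 − 27) = -85
Sum: (-441) + (63) + (-85) = -463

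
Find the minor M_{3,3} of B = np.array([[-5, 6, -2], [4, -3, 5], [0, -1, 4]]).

Delete row 3 and column 3; the remaining 2×2 submatrix is [-5 6; 4 -3].
Its determinant is (-5)·(-3) − 6·4 = -9.

-9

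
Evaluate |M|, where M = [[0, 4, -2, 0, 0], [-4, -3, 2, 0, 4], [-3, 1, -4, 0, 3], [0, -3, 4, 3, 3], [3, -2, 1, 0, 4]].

Expand along column 4 (it has 4 zeros):
  + (3) · M_44   where M_44 = det([0 4 -2 0; -4 -3 2 4; -3 1 -4 3; 3 -2 1 4]) = -434
det = (+1)·(3)·(-434) = -1302

|M| = -1302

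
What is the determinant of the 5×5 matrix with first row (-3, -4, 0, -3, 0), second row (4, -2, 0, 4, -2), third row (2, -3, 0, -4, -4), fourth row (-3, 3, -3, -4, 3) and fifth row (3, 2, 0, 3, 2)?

Expand along column 3 (it has 4 zeros):
  − (-3) · M_43   where M_43 = det([-3 -4 -3 0; 4 -2 4 -2; 2 -3 -4 -4; 3 2 3 2]) = -336
det = (-1)·(-3)·(-336) = -1008

-1008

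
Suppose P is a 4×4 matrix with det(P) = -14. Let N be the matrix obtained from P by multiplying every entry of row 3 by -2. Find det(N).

Scaling one row by -2 multiplies the determinant by -2.
det(N) = (-2)·(-14) = 28

28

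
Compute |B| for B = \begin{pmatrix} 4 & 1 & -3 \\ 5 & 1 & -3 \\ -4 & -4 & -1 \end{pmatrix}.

Expand along row 1:
  + 4 · |1 -3; -4 -1| = 4·(-1 − 12) = -52
  − 1 · |5 -3; -4 -1| = −1·(-5 − 12) = 17
  + (-3) · |5 1; -4 -4| = (-3)·(-20 − (-4)) = 48
Sum: (-52) + (17) + (48) = 13

The determinant is 13.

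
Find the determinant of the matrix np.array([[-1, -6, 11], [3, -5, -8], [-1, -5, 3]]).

Expand along row 1:
  + (-1) · |-5 -8; -5 3| = (-1)·(-15 − 40) = 55
  − (-6) · |3 -8; -1 3| = −(-6)·(9 − 8) = 6
  + 11 · |3 -5; -1 -5| = 11·(-15 − 5) = -220
Sum: (55) + (6) + (-220) = -159

The determinant is -159.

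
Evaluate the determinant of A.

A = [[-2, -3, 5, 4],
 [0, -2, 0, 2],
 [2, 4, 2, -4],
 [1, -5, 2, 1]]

-116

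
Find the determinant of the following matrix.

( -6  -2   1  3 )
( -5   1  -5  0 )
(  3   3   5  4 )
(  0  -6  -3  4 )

Expand along row 2 (it has 1 zero):
  − (-5) · M_21   where M_21 = det([-2 1 3; 3 5 4; -6 -3 4]) = -37
  + (1) · M_22   where M_22 = det([-6 1 3; 3 5 4; 0 -3 4]) = -231
  − (-5) · M_23   where M_23 = det([-6 -2 3; 3 3 4; 0 -6 4]) = -246
det = (-1)·(-5)·(-37) + (+1)·(1)·(-231) + (-1)·(-5)·(-246) = -1646

The determinant is -1646.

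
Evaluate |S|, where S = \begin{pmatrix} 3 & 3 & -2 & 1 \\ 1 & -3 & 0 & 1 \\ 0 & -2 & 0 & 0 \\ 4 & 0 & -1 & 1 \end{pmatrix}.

|S| = -8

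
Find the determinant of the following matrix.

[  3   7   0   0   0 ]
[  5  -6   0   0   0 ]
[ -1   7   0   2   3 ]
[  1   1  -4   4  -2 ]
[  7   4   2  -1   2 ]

The matrix is block lower-triangular with a 2×2 block and a 3×3 block on the diagonal, so its determinant equals the product of the determinants of the diagonal blocks.
det of the 2×2 block = -53
det of the 3×3 block = -4
det = (-53)·(-4) = 212

The determinant is 212.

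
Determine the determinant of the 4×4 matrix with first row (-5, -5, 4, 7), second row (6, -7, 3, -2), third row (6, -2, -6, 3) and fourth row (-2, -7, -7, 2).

Expand along row 1:
  + (-5) · M_11   where M_11 = det([-7 3 -2; -2 -6 3; -7 -7 2]) = -58
  − (-5) · M_12   where M_12 = det([6 3 -2; 6 -6 3; -2 -7 2]) = 108
  + (4) · M_13   where M_13 = det([6 -7 -2; 6 -2 3; -2 -7 2]) = 320
  − (7) · M_14   where M_14 = det([6 -7 3; 6 -2 -6; -2 -7 -7]) = -684
det = (+1)·(-5)·(-58) + (-1)·(-5)·(108) + (+1)·(4)·(320) + (-1)·(7)·(-684) = 6898

The determinant is 6898.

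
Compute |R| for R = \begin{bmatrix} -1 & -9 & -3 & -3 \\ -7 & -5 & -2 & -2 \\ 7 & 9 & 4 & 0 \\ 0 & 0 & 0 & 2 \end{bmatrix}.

Expand along row 4 (it has 3 zeros):
  + (2) · M_44   where M_44 = det([-1 -9 -3; -7 -5 -2; 7 9 4]) = -40
det = (+1)·(2)·(-40) = -80

-80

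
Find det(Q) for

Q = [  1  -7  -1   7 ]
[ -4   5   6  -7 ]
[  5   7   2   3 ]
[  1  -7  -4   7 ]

Expand along row 1:
  + (1) · M_11   where M_11 = det([5 6 -7; 7 2 3; -7 -4 7]) = -192
  − (-7) · M_12   where M_12 = det([-4 6 -7; 5 2 3; 1 -4 7]) = -142
  + (-1) · M_13   where M_13 = det([-4 5 -7; 5 7 3; 1 -7 7]) = -146
  − (7) · M_14   where M_14 = det([-4 5 6; 5 7 2; 1 -7 -4]) = -86
det = (+1)·(1)·(-192) + (-1)·(-7)·(-142) + (+1)·(-1)·(-146) + (-1)·(7)·(-86) = -438

The determinant is -438.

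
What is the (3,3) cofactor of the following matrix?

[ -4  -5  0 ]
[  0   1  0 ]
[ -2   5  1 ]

Delete row 3 and column 3; the remaining 2×2 submatrix is [-4 -5; 0 1].
Its determinant is (-4)·1 − (-5)·0 = -4.
The cofactor carries sign (−1)^(3+3) = +1, so C_{3,3} = +(-4) = -4.

-4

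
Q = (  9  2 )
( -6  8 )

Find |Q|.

84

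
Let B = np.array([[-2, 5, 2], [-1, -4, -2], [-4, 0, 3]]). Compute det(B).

47

Expand along column 2:
  − 5 · |-1 -2; -4 3| = −5·(-3 − 8) = 55
  + (-4) · |-2 2; -4 3| = (-4)·(-6 − (-8)) = -8
Sum: (55) + (-8) = 47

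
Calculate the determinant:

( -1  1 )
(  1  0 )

det = (-1)·0 − 1·1 = 0 − 1 = -1

The determinant is -1.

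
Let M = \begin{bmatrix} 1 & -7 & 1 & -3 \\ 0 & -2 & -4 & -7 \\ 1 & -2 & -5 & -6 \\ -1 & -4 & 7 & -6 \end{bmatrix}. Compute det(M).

det(M) = -286

Expand along row 2 (it has 1 zero):
  + (-2) · M_22   where M_22 = det([1 1 -3; 1 -5 -6; -1 7 -6]) = 78
  − (-4) · M_23   where M_23 = det([1 -7 -3; 1 -2 -6; -1 -4 -6]) = -78
  + (-7) · M_24   where M_24 = det([1 -7 1; 1 -2 -5; -1 -4 7]) = -26
det = (+1)·(-2)·(78) + (-1)·(-4)·(-78) + (+1)·(-7)·(-26) = -286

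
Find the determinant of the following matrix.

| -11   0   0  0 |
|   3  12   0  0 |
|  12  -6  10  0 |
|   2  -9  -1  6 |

-7920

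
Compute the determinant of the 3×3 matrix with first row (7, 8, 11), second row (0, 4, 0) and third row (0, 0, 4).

The matrix is upper triangular, so the determinant is the product of the diagonal entries:
det = (7) · (4) · (4) = 112

112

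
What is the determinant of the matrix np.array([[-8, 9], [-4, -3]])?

det = (-8)·(-3) − 9·(-4) = 24 − (-36) = 60

The determinant is 60.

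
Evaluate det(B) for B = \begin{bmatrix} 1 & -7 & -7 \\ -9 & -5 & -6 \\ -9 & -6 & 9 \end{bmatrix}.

-1089

Expand along row 1:
  + 1 · |-5 -6; -6 9| = 1·(-45 − 36) = -81
  − (-7) · |-9 -6; -9 9| = −(-7)·(-81 − 54) = -945
  + (-7) · |-9 -5; -9 -6| = (-7)·(54 − 45) = -63
Sum: (-81) + (-945) + (-63) = -1089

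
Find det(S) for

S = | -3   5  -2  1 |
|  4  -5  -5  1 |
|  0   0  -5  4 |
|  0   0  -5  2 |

S is block upper-triangular with a 2×2 block and a 2×2 block on the diagonal, so its determinant equals the product of the determinants of the diagonal blocks.
det of the 2×2 block = -5
det of the 2×2 block = 10
det = (-5)·(10) = -50

det(S) = -50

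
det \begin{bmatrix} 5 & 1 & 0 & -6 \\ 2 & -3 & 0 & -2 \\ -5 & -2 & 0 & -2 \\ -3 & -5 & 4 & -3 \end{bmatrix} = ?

Expand along column 3 (it has 3 zeros):
  − (4) · M_43   where M_43 = det([5 1 -6; 2 -3 -2; -5 -2 -2]) = 138
det = (-1)·(4)·(138) = -552

-552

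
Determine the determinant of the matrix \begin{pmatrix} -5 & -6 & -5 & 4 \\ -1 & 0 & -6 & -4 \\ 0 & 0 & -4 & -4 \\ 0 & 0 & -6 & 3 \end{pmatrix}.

The matrix is block upper-triangular with a 2×2 block and a 2×2 block on the diagonal, so its determinant equals the product of the determinants of the diagonal blocks.
det of the 2×2 block = -6
det of the 2×2 block = -36
det = (-6)·(-36) = 216

216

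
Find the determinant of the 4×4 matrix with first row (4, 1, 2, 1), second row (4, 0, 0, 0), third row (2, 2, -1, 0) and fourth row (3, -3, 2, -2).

-44

Expand along row 2 (it has 3 zeros):
  − (4) · M_21   where M_21 = det([1 2 1; 2 -1 0; -3 2 -2]) = 11
det = (-1)·(4)·(11) = -44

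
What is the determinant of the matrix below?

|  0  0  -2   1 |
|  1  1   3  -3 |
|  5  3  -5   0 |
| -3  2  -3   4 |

The determinant is 42.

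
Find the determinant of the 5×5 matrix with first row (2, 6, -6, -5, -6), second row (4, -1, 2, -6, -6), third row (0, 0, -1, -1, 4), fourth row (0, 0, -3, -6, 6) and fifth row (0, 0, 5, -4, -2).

The matrix is block upper-triangular with a 2×2 block and a 3×3 block on the diagonal, so its determinant equals the product of the determinants of the diagonal blocks.
det of the 2×2 block = -26
det of the 3×3 block = 108
det = (-26)·(108) = -2808

-2808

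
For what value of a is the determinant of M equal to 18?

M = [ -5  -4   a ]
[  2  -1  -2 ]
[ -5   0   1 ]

Expanding along the column containing a, det(M) is linear in a: det(M) = (-5)·a + (-27).
Set (-5)·a + (-27) = 18  ⇒  (-5)·a = 45  ⇒  a = -9.

a = -9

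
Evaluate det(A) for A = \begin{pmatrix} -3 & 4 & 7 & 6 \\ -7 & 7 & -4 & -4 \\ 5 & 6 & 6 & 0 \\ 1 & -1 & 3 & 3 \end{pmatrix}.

Expand along row 3 (it has 1 zero):
  + (5) · M_31   where M_31 = det([4 7 6; 7 -4 -4; -1 3 3]) = -17
  − (6) · M_32   where M_32 = det([-3 7 6; -7 -4 -4; 1 3 3]) = 17
  + (6) · M_33   where M_33 = det([-3 4 6; -7 7 -4; 1 -1 3]) = 17
det = (+1)·(5)·(-17) + (-1)·(6)·(17) + (+1)·(6)·(17) = -85

-85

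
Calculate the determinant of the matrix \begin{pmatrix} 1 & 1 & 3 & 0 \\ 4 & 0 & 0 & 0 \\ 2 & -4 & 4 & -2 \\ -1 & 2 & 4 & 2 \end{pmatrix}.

Expand along row 2 (it has 3 zeros):
  − (4) · M_21   where M_21 = det([1 3 0; -4 4 -2; 2 4 2]) = 28
det = (-1)·(4)·(28) = -112

-112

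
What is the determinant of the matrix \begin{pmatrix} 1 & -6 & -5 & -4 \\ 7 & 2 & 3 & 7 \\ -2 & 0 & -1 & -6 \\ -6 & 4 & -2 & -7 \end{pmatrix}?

The determinant is -700.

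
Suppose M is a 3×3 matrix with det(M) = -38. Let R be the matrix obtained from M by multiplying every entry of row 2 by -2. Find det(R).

76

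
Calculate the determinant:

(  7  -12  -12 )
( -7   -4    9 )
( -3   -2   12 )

-918

Expand along row 1:
  + 7 · |-4 9; -2 12| = 7·(-48 − (-18)) = -210
  − (-12) · |-7 9; -3 12| = −(-12)·(-84 − (-27)) = -684
  + (-12) · |-7 -4; -3 -2| = (-12)·(14 − 12) = -24
Sum: (-210) + (-684) + (-24) = -918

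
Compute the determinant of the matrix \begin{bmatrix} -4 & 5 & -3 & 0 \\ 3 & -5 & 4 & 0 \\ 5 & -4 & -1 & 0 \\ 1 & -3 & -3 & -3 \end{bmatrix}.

24

Expand along column 4 (it has 3 zeros):
  + (-3) · M_44   where M_44 = det([-4 5 -3; 3 -5 4; 5 -4 -1]) = -8
det = (+1)·(-3)·(-8) = 24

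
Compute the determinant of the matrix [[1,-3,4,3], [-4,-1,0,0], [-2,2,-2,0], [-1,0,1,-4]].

Expand along row 2 (it has 2 zeros):
  − (-4) · M_21   where M_21 = det([-3 4 3; 2 -2 0; 0 1 -4]) = 14
  + (-1) · M_22   where M_22 = det([1 4 3; -2 -2 0; -1 1 -4]) = -36
det = (-1)·(-4)·(14) + (+1)·(-1)·(-36) = 92

The determinant is 92.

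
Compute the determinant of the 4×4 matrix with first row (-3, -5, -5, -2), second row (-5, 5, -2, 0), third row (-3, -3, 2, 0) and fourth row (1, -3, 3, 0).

Expand along column 4 (it has 3 zeros):
  − (-2) · M_14   where M_14 = det([-5 5 -2; -3 -3 2; 1 -3 3]) = 46
det = (-1)·(-2)·(46) = 92

The determinant is 92.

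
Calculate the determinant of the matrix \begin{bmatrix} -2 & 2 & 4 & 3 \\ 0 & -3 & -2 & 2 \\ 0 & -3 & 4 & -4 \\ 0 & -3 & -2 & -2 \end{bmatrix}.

Expand along column 1 (it has 3 zeros):
  + (-2) · M_11   where M_11 = det([-3 -2 2; -3 4 -4; -3 -2 -2]) = 72
det = (+1)·(-2)·(72) = -144

-144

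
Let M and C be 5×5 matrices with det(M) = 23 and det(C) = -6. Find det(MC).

|MC| = -138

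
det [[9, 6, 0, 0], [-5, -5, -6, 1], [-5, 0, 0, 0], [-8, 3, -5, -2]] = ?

-510

Expand along row 3 (it has 3 zeros):
  + (-5) · M_31   where M_31 = det([6 0 0; -5 -6 1; 3 -5 -2]) = 102
det = (+1)·(-5)·(102) = -510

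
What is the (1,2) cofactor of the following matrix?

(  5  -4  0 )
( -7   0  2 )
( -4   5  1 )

-1

Delete row 1 and column 2; the remaining 2×2 submatrix is [-7 2; -4 1].
Its determinant is (-7)·1 − 2·(-4) = 1.
The cofactor carries sign (−1)^(1+2) = −1, so C_{1,2} = −(1) = -1.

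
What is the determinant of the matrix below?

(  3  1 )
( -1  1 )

4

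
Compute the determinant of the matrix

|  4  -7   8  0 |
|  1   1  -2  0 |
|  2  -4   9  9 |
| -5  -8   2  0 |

1224

Expand along column 4 (it has 3 zeros):
  − (9) · M_34   where M_34 = det([4 -7 8; 1 1 -2; -5 -8 2]) = -136
det = (-1)·(9)·(-136) = 1224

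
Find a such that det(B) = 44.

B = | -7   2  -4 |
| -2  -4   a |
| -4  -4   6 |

Expanding along the row containing a, det(B) is linear in a: det(B) = (-36)·a + (224).
Set (-36)·a + (224) = 44  ⇒  (-36)·a = -180  ⇒  a = 5.

a = 5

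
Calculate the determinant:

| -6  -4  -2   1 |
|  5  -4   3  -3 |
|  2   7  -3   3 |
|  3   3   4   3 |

Expand along row 1:
  + (-6) · M_11   where M_11 = det([-4 3 -3; 7 -3 3; 3 4 3]) = -63
  − (-4) · M_12   where M_12 = det([5 3 -3; 2 -3 3; 3 4 3]) = -147
  + (-2) · M_13   where M_13 = det([5 -4 -3; 2 7 3; 3 3 3]) = 93
  − (1) · M_14   where M_14 = det([5 -4 3; 2 7 -3; 3 3 4]) = 208
det = (+1)·(-6)·(-63) + (-1)·(-4)·(-147) + (+1)·(-2)·(93) + (-1)·(1)·(208) = -604

-604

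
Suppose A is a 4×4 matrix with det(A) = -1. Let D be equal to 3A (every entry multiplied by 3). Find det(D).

-81

For a 4×4 matrix, det(3A) = 3^4·det(A) = 81·det(A).
det(D) = (81)·(-1) = -81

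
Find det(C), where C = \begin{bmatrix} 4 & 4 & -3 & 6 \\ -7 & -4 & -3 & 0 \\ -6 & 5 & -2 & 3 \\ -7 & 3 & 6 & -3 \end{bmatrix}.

The determinant is 1146.

Expand along row 2 (it has 1 zero):
  − (-7) · M_21   where M_21 = det([4 -3 6; 5 -2 3; 3 6 -3]) = 96
  + (-4) · M_22   where M_22 = det([4 -3 6; -6 -2 3; -7 6 -3]) = -231
  − (-3) · M_23   where M_23 = det([4 4 6; -6 5 3; -7 3 -3]) = -150
det = (-1)·(-7)·(96) + (+1)·(-4)·(-231) + (-1)·(-3)·(-150) = 1146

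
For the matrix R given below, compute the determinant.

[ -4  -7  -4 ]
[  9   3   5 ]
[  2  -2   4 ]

det(R) = 190

Expand along column 1:
  + (-4) · |3 5; -2 4| = (-4)·(12 − (-10)) = -88
  − 9 · |-7 -4; -2 4| = −9·(-28 − 8) = 324
  + 2 · |-7 -4; 3 5| = 2·(-35 − (-12)) = -46
Sum: (-88) + (324) + (-46) = 190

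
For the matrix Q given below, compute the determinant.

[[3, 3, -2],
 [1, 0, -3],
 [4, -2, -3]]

The determinant is -41.

Expand along row 2:
  − 1 · |3 -2; -2 -3| = −1·(-9 − 4) = 13
  − (-3) · |3 3; 4 -2| = −(-3)·(-6 − 12) = -54
Sum: (13) + (-54) = -41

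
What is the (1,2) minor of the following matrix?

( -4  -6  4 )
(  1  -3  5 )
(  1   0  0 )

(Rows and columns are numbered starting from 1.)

Delete row 1 and column 2; the remaining 2×2 submatrix is [1 5; 1 0].
Its determinant is 1·0 − 5·1 = -5.

-5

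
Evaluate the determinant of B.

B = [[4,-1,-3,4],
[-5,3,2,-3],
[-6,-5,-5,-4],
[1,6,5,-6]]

792

Expand along row 1:
  + (4) · M_11   where M_11 = det([3 2 -3; -5 -5 -4; 6 5 -6]) = 27
  − (-1) · M_12   where M_12 = det([-5 2 -3; -6 -5 -4; 1 5 -6]) = -255
  + (-3) · M_13   where M_13 = det([-5 3 -3; -6 -5 -4; 1 6 -6]) = -297
  − (4) · M_14   where M_14 = det([-5 3 2; -6 -5 -5; 1 6 5]) = -12
det = (+1)·(4)·(27) + (-1)·(-1)·(-255) + (+1)·(-3)·(-297) + (-1)·(4)·(-12) = 792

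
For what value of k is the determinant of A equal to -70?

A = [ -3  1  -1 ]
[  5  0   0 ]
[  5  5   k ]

Expanding along the column containing k, det(A) is linear in k: det(A) = (-5)·k + (-25).
Set (-5)·k + (-25) = -70  ⇒  (-5)·k = -45  ⇒  k = 9.

k = 9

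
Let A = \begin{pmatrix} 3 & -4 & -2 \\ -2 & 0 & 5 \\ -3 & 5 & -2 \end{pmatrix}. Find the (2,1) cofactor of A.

Delete row 2 and column 1; the remaining 2×2 submatrix is [-4 -2; 5 -2].
Its determinant is (-4)·(-2) − (-2)·5 = 18.
The cofactor carries sign (−1)^(2+1) = −1, so C_{2,1} = −(18) = -18.

-18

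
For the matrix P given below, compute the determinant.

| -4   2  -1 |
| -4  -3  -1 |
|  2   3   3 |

50

Expand along column 1:
  + (-4) · |-3 -1; 3 3| = (-4)·(-9 − (-3)) = 24
  − (-4) · |2 -1; 3 3| = −(-4)·(6 − (-3)) = 36
  + 2 · |2 -1; -3 -1| = 2·(-2 − 3) = -10
Sum: (24) + (36) + (-10) = 50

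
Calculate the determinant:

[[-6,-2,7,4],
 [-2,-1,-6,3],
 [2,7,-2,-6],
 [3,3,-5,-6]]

The determinant is 885.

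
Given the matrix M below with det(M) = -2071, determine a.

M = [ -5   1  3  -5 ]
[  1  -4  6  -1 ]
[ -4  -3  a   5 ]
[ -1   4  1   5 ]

Expanding along the column containing a, det(M) is linear in a: det(M) = (76)·a + (-2147).
Set (76)·a + (-2147) = -2071  ⇒  (76)·a = 76  ⇒  a = 1.

1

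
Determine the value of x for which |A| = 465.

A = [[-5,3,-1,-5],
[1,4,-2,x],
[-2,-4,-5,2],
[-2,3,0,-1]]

-5

Expanding along the column containing x, det(A) is linear in x: det(A) = (-31)·x + (310).
Set (-31)·x + (310) = 465  ⇒  (-31)·x = 155  ⇒  x = -5.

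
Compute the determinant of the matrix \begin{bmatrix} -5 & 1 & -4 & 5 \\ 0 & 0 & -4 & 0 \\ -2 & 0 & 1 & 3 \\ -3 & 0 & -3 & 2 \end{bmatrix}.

-20

Expand along row 2 (it has 3 zeros):
  − (-4) · M_23   where M_23 = det([-5 1 5; -2 0 3; -3 0 2]) = -5
det = (-1)·(-4)·(-5) = -20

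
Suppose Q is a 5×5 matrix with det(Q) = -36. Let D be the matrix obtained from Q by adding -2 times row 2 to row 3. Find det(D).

Adding a multiple of one row to another leaves the determinant unchanged.
det(D) = (1)·(-36) = -36

-36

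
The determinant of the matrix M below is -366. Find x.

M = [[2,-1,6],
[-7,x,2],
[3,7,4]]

x = 1

Expanding along the row containing x, det(M) is linear in x: det(M) = (-10)·x + (-356).
Set (-10)·x + (-356) = -366  ⇒  (-10)·x = -10  ⇒  x = 1.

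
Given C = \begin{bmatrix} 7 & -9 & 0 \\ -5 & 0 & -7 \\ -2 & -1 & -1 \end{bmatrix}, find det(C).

Expand along column 2:
  − (-9) · |-5 -7; -2 -1| = −(-9)·(5 − 14) = -81
  − (-1) · |7 0; -5 -7| = −(-1)·(-49 − 0) = -49
Sum: (-81) + (-49) = -130

The determinant is -130.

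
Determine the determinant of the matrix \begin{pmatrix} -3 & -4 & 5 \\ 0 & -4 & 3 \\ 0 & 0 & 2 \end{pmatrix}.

24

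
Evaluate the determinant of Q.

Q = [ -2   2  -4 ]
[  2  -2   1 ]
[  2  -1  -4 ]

-6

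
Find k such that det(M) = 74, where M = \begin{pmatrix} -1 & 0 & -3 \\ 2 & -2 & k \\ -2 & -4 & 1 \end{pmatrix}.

Expanding along the row containing k, det(M) is linear in k: det(M) = (-4)·k + (38).
Set (-4)·k + (38) = 74  ⇒  (-4)·k = 36  ⇒  k = -9.

-9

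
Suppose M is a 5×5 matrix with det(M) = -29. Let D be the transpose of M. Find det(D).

det(D) = -29

det(Mᵀ) = det(M).
det(D) = (1)·(-29) = -29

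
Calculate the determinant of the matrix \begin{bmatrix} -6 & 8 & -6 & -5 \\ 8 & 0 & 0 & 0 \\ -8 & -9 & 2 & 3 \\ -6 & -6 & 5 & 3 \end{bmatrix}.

Expand along row 2 (it has 3 zeros):
  − (8) · M_21   where M_21 = det([8 -6 -5; -9 2 3; -6 5 3]) = 39
det = (-1)·(8)·(39) = -312

-312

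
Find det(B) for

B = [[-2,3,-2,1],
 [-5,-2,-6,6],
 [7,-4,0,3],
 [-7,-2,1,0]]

-391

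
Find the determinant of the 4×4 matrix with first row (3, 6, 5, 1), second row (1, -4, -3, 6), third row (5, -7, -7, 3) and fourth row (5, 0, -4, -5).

Expand along row 4 (it has 1 zero):
  − (5) · M_41   where M_41 = det([6 5 1; -4 -3 6; -7 -7 3]) = 55
  − (-4) · M_43   where M_43 = det([3 6 1; 1 -4 6; 5 -7 3]) = 265
  + (-5) · M_44   where M_44 = det([3 6 5; 1 -4 -3; 5 -7 -7]) = 38
det = (-1)·(5)·(55) + (-1)·(-4)·(265) + (+1)·(-5)·(38) = 595

The determinant is 595.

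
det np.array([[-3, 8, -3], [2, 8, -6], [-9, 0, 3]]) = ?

96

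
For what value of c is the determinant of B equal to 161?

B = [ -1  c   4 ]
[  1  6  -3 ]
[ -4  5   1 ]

Expanding along the row containing c, det(B) is linear in c: det(B) = (11)·c + (95).
Set (11)·c + (95) = 161  ⇒  (11)·c = 66  ⇒  c = 6.

6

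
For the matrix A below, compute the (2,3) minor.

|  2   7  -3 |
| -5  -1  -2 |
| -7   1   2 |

Delete row 2 and column 3; the remaining 2×2 submatrix is [2 7; -7 1].
Its determinant is 2·1 − 7·(-7) = 51.

51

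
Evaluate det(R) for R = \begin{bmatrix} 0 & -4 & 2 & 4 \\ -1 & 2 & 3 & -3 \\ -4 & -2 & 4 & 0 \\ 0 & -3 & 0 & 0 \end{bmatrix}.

-168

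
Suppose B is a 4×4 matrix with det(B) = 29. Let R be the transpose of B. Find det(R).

29

det(Bᵀ) = det(B).
det(R) = (1)·(29) = 29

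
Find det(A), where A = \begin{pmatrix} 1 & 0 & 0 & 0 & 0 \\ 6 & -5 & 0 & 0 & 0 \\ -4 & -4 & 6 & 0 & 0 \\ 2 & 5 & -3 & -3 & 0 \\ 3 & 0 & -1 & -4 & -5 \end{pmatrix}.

A is lower triangular, so det(A) is the product of the diagonal entries:
det = (1) · (-5) · (6) · (-3) · (-5) = -450

-450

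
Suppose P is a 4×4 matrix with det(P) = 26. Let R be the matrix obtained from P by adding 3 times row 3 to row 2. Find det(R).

26

Adding a multiple of one row to another leaves the determinant unchanged.
det(R) = (1)·(26) = 26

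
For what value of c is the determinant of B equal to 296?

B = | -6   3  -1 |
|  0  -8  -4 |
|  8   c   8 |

Expanding along the column containing c, det(B) is linear in c: det(B) = (-24)·c + (224).
Set (-24)·c + (224) = 296  ⇒  (-24)·c = 72  ⇒  c = -3.

c = -3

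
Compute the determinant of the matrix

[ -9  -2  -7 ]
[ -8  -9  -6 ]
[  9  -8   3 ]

-280

Expand along row 1:
  + (-9) · |-9 -6; -8 3| = (-9)·(-27 − 48) = 675
  − (-2) · |-8 -6; 9 3| = −(-2)·(-24 − (-54)) = 60
  + (-7) · |-8 -9; 9 -8| = (-7)·(64 − (-81)) = -1015
Sum: (675) + (60) + (-1015) = -280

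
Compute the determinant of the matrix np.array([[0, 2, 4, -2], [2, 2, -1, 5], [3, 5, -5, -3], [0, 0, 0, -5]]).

-150

Expand along row 4 (it has 3 zeros):
  + (-5) · M_44   where M_44 = det([0 2 4; 2 2 -1; 3 5 -5]) = 30
det = (+1)·(-5)·(30) = -150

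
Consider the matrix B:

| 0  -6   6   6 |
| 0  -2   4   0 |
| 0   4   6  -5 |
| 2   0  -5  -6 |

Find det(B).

|B| = 216

Expand along column 1 (it has 3 zeros):
  − (2) · M_41   where M_41 = det([-6 6 6; -2 4 0; 4 6 -5]) = -108
det = (-1)·(2)·(-108) = 216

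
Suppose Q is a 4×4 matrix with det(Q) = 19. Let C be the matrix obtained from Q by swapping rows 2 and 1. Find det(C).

Swapping two rows multiplies the determinant by −1.
det(C) = (-1)·(19) = -19

|C| = -19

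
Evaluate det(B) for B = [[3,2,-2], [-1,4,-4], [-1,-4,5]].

|B| = 14

Expand along row 1:
  + 3 · |4 -4; -4 5| = 3·(20 − 16) = 12
  − 2 · |-1 -4; -1 5| = −2·(-5 − 4) = 18
  + (-2) · |-1 4; -1 -4| = (-2)·(4 − (-4)) = -16
Sum: (12) + (18) + (-16) = 14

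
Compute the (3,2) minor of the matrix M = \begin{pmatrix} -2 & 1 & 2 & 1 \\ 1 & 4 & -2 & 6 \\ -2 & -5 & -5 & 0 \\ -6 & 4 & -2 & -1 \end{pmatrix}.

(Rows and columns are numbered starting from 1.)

The minor is -112.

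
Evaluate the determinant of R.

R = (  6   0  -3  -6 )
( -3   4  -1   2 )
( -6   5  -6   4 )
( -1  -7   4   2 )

The determinant is 90.

Expand along row 1 (it has 1 zero):
  + (6) · M_11   where M_11 = det([4 -1 2; 5 -6 4; -7 4 2]) = -118
  + (-3) · M_13   where M_13 = det([-3 4 2; -6 5 4; -1 -7 2]) = 12
  − (-6) · M_14   where M_14 = det([-3 4 -1; -6 5 -6; -1 -7 4]) = 139
det = (+1)·(6)·(-118) + (+1)·(-3)·(12) + (-1)·(-6)·(139) = 90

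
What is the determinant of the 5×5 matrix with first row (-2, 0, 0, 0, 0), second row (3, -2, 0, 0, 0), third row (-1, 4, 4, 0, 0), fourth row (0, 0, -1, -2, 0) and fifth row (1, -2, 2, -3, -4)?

The matrix is lower triangular, so the determinant is the product of the diagonal entries:
det = (-2) · (-2) · (4) · (-2) · (-4) = 128

128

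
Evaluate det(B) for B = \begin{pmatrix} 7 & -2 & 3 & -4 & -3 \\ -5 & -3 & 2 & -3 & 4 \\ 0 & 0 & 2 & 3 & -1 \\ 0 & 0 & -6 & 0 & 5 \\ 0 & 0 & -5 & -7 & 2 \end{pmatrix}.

B is block upper-triangular with a 2×2 block and a 3×3 block on the diagonal, so its determinant equals the product of the determinants of the diagonal blocks.
det of the 2×2 block = -31
det of the 3×3 block = -11
det = (-31)·(-11) = 341

341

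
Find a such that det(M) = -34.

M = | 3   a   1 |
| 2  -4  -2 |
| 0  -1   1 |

a = 7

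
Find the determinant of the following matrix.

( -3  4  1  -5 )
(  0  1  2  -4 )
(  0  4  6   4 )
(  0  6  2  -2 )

Expand along column 1 (it has 3 zeros):
  + (-3) · M_11   where M_11 = det([1 2 -4; 4 6 4; 6 2 -2]) = 156
det = (+1)·(-3)·(156) = -468

-468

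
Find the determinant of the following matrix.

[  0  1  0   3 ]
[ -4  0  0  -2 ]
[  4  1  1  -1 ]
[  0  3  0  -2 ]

Expand along column 3 (it has 3 zeros):
  + (1) · M_33   where M_33 = det([0 1 3; -4 0 -2; 0 3 -2]) = -44
det = (+1)·(1)·(-44) = -44

The determinant is -44.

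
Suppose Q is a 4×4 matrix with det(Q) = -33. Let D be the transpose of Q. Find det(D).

-33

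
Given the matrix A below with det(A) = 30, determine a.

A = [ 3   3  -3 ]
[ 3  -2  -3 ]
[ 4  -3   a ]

Expanding along the column containing a, det(A) is linear in a: det(A) = (-15)·a + (-60).
Set (-15)·a + (-60) = 30  ⇒  (-15)·a = 90  ⇒  a = -6.

-6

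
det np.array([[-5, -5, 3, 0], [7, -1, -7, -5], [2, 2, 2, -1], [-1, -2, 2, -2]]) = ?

-106

Expand along row 1 (it has 1 zero):
  + (-5) · M_11   where M_11 = det([-1 -7 -5; 2 2 -1; -2 2 -2]) = -80
  − (-5) · M_12   where M_12 = det([7 -7 -5; 2 2 -1; -1 2 -2]) = -79
  + (3) · M_13   where M_13 = det([7 -1 -5; 2 2 -1; -1 -2 -2]) = -37
det = (+1)·(-5)·(-80) + (-1)·(-5)·(-79) + (+1)·(3)·(-37) = -106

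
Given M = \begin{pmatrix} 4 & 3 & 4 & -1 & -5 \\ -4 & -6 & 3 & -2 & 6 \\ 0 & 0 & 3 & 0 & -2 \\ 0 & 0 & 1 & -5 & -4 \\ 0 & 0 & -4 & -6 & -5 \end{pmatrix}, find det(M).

The determinant is -660.

M is block upper-triangular with a 2×2 block and a 3×3 block on the diagonal, so its determinant equals the product of the determinants of the diagonal blocks.
det of the 2×2 block = -12
det of the 3×3 block = 55
det = (-12)·(55) = -660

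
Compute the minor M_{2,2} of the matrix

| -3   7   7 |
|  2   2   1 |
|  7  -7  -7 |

Delete row 2 and column 2; the remaining 2×2 submatrix is [-3 7; 7 -7].
Its determinant is (-3)·(-7) − 7·7 = -28.

-28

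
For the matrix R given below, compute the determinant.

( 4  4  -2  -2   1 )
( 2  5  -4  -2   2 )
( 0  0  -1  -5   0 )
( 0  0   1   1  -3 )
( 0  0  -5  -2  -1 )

R is block upper-triangular with a 2×2 block and a 3×3 block on the diagonal, so its determinant equals the product of the determinants of the diagonal blocks.
det of the 2×2 block = 12
det of the 3×3 block = -73
det = (12)·(-73) = -876

det(R) = -876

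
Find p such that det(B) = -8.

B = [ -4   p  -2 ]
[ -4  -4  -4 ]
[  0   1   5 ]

Expanding along the row containing p, det(B) is linear in p: det(B) = (20)·p + (72).
Set (20)·p + (72) = -8  ⇒  (20)·p = -80  ⇒  p = -4.

p = -4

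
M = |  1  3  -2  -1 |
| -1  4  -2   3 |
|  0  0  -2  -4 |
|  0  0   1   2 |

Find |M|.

M is block upper-triangular with a 2×2 block and a 2×2 block on the diagonal, so its determinant equals the product of the determinants of the diagonal blocks.
det of the 2×2 block = 7
det of the 2×2 block = 0
det = (7)·(0) = 0

0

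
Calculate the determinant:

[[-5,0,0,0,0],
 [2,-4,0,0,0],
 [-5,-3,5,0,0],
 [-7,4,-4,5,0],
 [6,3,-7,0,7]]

3500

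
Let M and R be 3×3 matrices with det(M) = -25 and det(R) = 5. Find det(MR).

det(MR) = det(M)·det(R) = (-25)·(5) = -125

The determinant is -125.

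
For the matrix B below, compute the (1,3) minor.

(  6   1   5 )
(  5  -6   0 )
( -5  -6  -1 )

-60

Delete row 1 and column 3; the remaining 2×2 submatrix is [5 -6; -5 -6].
Its determinant is 5·(-6) − (-6)·(-5) = -60.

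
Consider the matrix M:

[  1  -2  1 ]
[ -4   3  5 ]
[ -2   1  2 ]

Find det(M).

det(M) = 7

Expand along row 1:
  + 1 · |3 5; 1 2| = 1·(6 − 5) = 1
  − (-2) · |-4 5; -2 2| = −(-2)·(-8 − (-10)) = 4
  + 1 · |-4 3; -2 1| = 1·(-4 − (-6)) = 2
Sum: (1) + (4) + (2) = 7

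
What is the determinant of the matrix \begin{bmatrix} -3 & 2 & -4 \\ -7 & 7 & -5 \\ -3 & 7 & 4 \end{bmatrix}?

The determinant is 9.

Expand along column 1:
  + (-3) · |7 -5; 7 4| = (-3)·(28 − (-35)) = -189
  − (-7) · |2 -4; 7 4| = −(-7)·(8 − (-28)) = 252
  + (-3) · |2 -4; 7 -5| = (-3)·(-10 − (-28)) = -54
Sum: (-189) + (252) + (-54) = 9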